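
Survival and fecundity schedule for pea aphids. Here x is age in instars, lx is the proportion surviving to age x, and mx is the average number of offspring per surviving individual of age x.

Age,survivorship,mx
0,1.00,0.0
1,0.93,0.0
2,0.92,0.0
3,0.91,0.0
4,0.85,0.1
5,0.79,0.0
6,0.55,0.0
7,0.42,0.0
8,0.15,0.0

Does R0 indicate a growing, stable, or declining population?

R0 = Σ lx·mx = 0 + 0 + 0 + 0 + 0.085 + 0 + 0 + 0 + 0 = 0.085
R0 < 1, so the population is declining.

declining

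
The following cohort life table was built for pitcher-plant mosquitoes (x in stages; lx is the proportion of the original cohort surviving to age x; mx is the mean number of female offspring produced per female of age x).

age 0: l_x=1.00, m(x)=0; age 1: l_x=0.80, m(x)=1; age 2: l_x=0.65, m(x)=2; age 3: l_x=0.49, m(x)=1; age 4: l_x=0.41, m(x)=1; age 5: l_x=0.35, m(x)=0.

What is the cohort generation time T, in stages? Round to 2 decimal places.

lx·mx: 0, 0.8, 1.3, 0.49, 0.41, 0 → R0 = 3
x·lx·mx: 0, 0.8, 2.6, 1.47, 1.64, 0 → Σ = 6.51
T = 6.51 / 3 = 2.17 → 2.17

2.17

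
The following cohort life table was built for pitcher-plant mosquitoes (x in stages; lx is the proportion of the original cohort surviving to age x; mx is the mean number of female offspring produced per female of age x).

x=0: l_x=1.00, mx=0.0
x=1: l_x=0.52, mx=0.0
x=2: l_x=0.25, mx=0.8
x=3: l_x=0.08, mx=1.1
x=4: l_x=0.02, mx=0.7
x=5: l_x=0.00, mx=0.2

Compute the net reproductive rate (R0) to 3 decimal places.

lx·mx by age: 0, 0, 0.2, 0.088, 0.014, 0
R0 = Σ lx·mx = 0.302 → 0.302

0.302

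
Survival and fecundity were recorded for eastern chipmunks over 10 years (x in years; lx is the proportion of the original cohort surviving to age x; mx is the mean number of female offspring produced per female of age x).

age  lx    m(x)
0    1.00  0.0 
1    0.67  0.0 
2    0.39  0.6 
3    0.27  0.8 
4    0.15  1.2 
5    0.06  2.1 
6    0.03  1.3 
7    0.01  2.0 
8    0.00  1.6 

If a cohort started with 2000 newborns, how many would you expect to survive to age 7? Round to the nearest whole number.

Expected survivors = N0 · l_7 = 2000 × 0.01 = 20 → 20

20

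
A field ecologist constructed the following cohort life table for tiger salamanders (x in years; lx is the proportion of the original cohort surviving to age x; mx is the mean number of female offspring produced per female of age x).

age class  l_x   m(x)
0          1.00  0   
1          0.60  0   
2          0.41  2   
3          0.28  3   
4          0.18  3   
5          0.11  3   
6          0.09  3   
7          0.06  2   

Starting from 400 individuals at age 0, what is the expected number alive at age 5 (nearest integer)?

44

Expected survivors = N0 · l_5 = 400 × 0.11 = 44 → 44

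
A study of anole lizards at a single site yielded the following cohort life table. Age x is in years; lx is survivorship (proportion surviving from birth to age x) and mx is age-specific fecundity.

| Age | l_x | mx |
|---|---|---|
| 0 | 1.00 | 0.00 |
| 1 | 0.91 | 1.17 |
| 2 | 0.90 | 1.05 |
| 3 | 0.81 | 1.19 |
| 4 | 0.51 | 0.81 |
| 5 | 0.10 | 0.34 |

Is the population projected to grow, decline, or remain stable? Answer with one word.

growing

R0 = Σ lx·mx = 0 + 1.0647 + 0.945 + 0.9639 + 0.4131 + 0.034 = 3.4207
R0 > 1, so the population is growing.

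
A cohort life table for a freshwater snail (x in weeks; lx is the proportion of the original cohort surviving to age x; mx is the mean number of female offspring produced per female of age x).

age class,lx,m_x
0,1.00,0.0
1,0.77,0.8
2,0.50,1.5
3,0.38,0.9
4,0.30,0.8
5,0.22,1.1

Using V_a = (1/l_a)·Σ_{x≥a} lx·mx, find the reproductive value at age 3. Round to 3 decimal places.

2.168

lx·mx for x ≥ 3: 0.342, 0.24, 0.242 → sum = 0.824
V_3 = 0.824 / l_3 = 0.824 / 0.38 = 2.168421… → 2.168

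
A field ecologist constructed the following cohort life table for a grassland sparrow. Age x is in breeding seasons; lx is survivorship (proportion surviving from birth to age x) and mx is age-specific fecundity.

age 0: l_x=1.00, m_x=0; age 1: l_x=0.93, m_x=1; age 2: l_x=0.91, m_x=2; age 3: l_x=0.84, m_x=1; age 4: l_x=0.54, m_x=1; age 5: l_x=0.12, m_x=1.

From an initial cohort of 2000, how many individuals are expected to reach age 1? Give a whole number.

1860

Expected survivors = N0 · l_1 = 2000 × 0.93 = 1860 → 1860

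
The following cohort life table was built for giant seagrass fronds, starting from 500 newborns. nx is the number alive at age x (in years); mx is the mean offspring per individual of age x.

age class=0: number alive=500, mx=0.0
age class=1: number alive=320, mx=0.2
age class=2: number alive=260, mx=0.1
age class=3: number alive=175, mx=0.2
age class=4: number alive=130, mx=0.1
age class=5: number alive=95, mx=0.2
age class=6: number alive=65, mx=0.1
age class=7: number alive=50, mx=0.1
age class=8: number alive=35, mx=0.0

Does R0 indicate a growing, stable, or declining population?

lx = nx/n0 = nx/500: 1, 0.64, 0.52, 0.35, 0.26, 0.19, 0.13, 0.1, 0.07
R0 = Σ lx·mx = 0 + 0.128 + 0.052 + 0.07 + 0.026 + 0.038 + 0.013 + 0.01 + 0 = 0.337
R0 < 1, so the population is declining.

declining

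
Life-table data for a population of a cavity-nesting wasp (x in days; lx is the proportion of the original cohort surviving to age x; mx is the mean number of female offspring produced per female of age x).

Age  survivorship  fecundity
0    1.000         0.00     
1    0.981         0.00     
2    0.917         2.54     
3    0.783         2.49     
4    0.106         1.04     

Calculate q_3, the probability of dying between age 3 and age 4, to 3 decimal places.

0.865

q_3 = (l_3 − l_4) / l_3 = (0.783 − 0.106) / 0.783
     = 0.677 / 0.783 = 0.864623… → 0.865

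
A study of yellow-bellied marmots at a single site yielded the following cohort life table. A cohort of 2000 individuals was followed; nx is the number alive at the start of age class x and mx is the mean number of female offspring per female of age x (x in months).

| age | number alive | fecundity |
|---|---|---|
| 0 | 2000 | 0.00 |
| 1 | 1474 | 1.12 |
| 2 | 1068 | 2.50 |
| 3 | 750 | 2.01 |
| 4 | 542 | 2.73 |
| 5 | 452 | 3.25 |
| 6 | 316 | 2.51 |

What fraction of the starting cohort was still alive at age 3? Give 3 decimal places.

l_3 = n_3/n_0 = 750/2000 = 0.375 → 0.375

0.375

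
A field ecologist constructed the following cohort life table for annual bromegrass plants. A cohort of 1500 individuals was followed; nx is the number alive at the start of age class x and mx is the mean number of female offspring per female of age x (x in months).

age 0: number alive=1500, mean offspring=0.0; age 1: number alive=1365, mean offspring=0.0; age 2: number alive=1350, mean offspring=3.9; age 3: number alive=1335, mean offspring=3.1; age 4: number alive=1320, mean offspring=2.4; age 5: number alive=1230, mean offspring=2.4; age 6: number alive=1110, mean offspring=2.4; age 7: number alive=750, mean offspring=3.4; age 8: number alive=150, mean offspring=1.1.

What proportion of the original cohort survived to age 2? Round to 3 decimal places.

0.900

l_2 = n_2/n_0 = 1350/1500 = 0.9 → 0.900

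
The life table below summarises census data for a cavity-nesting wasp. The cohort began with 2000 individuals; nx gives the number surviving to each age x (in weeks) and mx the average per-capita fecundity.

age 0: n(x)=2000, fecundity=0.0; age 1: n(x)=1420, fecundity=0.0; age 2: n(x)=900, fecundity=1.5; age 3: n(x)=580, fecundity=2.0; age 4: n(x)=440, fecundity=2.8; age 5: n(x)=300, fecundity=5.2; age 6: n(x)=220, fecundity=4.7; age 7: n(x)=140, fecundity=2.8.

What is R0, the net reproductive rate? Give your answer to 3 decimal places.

lx = nx/n0 = nx/2000: 1, 0.71, 0.45, 0.29, 0.22, 0.15, 0.11, 0.07
lx·mx by age: 0, 0, 0.675, 0.58, 0.616, 0.78, 0.517, 0.196
R0 = Σ lx·mx = 3.364 → 3.364

3.364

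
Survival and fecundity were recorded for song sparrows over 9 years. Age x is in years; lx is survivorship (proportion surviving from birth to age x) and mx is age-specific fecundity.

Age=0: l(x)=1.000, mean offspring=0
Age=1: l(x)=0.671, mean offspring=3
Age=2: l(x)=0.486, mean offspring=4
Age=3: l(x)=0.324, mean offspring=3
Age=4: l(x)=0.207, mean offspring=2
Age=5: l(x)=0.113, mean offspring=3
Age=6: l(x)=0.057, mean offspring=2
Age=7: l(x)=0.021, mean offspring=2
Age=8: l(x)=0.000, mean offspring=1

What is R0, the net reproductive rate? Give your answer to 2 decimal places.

lx·mx by age: 0, 2.013, 1.944, 0.972, 0.414, 0.339, 0.114, 0.042, 0
R0 = Σ lx·mx = 5.838 → 5.84

5.84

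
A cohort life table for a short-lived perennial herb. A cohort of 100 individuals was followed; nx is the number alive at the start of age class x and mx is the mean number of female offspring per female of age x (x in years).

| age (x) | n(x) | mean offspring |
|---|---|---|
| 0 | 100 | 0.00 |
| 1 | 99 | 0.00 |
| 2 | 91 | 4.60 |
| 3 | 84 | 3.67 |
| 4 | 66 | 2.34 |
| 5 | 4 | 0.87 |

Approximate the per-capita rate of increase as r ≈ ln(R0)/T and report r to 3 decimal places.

0.805

lx = nx/n0 = nx/100: 1, 0.99, 0.91, 0.84, 0.66, 0.04
R0 = Σ lx·mx = 0 + 0 + 4.186 + 3.0828 + 1.5444 + 0.0348 = 8.848
Σ x·lx·mx = 23.972; T = 23.972/8.848 = 2.70931…
r ≈ ln(R0)/T = ln(8.848)/2.70931… = 0.8047… → 0.805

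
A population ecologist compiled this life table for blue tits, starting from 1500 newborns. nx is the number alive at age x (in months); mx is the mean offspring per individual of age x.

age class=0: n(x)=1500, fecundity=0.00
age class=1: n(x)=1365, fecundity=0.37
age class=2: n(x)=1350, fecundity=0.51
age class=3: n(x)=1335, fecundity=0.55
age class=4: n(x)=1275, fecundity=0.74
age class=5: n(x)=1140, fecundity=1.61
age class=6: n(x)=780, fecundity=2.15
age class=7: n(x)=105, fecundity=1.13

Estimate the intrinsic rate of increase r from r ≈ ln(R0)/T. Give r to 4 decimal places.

0.3415

lx = nx/n0 = nx/1500: 1, 0.91, 0.9, 0.89, 0.85, 0.76, 0.52, 0.07
R0 = Σ lx·mx = 0 + 0.3367 + 0.459 + 0.4895 + 0.629 + 1.2236 + 1.118 + 0.0791 = 4.3349
Σ x·lx·mx = 18.6189; T = 18.6189/4.3349 = 4.29512…
r ≈ ln(R0)/T = ln(4.3349)/4.29512… = 0.341481… → 0.3415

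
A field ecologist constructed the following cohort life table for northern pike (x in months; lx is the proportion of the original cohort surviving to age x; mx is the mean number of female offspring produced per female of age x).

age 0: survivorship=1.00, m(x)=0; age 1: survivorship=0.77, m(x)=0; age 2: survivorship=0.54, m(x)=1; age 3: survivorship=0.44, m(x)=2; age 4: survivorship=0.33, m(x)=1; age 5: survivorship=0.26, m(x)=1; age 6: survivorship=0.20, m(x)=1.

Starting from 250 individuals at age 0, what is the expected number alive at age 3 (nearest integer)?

110

Expected survivors = N0 · l_3 = 250 × 0.44 = 110 → 110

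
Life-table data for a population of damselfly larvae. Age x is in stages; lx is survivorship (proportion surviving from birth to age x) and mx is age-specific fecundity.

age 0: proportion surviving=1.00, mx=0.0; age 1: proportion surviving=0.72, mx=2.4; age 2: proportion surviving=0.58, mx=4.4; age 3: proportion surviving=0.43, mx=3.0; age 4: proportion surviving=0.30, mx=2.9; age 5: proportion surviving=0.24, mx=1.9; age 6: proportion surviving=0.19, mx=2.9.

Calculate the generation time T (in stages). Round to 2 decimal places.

lx·mx: 0, 1.728, 2.552, 1.29, 0.87, 0.456, 0.551 → R0 = 7.447
x·lx·mx: 0, 1.728, 5.104, 3.87, 3.48, 2.28, 3.306 → Σ = 19.768
T = 19.768 / 7.447 = 2.654492… → 2.65

2.65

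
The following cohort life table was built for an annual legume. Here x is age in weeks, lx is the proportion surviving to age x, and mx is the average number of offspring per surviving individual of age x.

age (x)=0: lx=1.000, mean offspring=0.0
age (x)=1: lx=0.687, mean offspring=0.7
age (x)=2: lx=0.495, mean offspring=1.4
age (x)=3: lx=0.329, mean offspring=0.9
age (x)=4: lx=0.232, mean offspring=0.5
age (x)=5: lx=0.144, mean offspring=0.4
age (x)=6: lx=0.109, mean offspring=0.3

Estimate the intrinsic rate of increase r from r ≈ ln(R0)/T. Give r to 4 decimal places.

0.2338

R0 = Σ lx·mx = 0 + 0.4809 + 0.693 + 0.2961 + 0.116 + 0.0576 + 0.0327 = 1.6763
Σ x·lx·mx = 3.7034; T = 3.7034/1.6763 = 2.20927…
r ≈ ln(R0)/T = ln(1.6763)/2.20927… = 0.233828… → 0.2338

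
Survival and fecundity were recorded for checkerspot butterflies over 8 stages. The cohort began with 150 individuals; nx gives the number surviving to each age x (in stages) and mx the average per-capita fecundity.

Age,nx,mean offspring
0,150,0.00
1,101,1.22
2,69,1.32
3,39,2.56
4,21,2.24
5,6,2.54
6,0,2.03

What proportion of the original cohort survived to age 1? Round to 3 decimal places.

0.673

l_1 = n_1/n_0 = 101/150 = 0.673333… → 0.673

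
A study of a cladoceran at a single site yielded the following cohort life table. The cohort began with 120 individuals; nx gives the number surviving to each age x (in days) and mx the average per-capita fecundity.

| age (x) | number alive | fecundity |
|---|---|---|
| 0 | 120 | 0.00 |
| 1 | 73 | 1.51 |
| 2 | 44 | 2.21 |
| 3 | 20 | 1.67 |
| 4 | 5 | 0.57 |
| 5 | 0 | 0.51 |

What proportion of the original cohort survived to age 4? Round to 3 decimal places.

l_4 = n_4/n_0 = 5/120 = 0.041667… → 0.042

0.042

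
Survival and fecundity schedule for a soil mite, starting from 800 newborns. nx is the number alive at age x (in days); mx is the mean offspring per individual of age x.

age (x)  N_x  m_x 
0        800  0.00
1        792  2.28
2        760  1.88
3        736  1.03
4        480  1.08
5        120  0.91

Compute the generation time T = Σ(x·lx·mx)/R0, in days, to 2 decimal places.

lx = nx/n0 = nx/800: 1, 0.99, 0.95, 0.92, 0.6, 0.15
lx·mx: 0, 2.2572, 1.786, 0.9476, 0.648, 0.1365 → R0 = 5.7753
x·lx·mx: 0, 2.2572, 3.572, 2.8428, 2.592, 0.6825 → Σ = 11.9465
T = 11.9465 / 5.7753 = 2.068551… → 2.07

2.07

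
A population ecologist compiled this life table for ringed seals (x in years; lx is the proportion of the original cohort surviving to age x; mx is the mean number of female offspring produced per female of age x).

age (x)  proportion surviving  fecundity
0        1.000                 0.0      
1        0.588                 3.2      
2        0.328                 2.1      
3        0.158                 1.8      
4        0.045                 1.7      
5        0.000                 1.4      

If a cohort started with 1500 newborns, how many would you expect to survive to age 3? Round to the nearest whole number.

237

Expected survivors = N0 · l_3 = 1500 × 0.158 = 237 → 237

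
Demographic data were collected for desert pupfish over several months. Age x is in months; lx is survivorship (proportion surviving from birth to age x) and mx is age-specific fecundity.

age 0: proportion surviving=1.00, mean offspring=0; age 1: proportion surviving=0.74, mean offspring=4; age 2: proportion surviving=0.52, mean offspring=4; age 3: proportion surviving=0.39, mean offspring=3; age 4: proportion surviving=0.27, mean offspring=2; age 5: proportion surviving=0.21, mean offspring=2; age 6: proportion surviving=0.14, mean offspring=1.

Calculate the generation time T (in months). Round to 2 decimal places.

lx·mx: 0, 2.96, 2.08, 1.17, 0.54, 0.42, 0.14 → R0 = 7.31
x·lx·mx: 0, 2.96, 4.16, 3.51, 2.16, 2.1, 0.84 → Σ = 15.73
T = 15.73 / 7.31 = 2.151847… → 2.15

2.15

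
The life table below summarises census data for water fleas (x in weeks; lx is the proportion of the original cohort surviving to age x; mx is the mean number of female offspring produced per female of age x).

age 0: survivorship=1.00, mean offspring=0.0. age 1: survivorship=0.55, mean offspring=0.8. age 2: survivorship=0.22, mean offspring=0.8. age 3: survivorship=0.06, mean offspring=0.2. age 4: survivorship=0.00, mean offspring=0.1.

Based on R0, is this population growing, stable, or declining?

declining

R0 = Σ lx·mx = 0 + 0.44 + 0.176 + 0.012 + 0 = 0.628
R0 < 1, so the population is declining.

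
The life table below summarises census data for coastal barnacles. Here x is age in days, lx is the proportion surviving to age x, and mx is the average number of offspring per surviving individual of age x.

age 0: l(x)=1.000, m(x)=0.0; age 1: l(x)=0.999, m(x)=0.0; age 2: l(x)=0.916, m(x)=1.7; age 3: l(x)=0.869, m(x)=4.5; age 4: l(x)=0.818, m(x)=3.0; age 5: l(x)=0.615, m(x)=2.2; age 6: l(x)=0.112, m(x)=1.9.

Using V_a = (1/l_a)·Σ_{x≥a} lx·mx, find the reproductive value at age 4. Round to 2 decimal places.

4.91

lx·mx for x ≥ 4: 2.454, 1.353, 0.2128 → sum = 4.0198
V_4 = 4.0198 / l_4 = 4.0198 / 0.818 = 4.914181… → 4.91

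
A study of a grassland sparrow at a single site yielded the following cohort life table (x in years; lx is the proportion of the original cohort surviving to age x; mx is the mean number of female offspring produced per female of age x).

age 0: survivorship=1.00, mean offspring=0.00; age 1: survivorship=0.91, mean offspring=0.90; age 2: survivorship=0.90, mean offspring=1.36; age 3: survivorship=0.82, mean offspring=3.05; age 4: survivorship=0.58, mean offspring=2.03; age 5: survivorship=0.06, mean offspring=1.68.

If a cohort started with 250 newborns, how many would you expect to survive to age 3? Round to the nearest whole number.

Expected survivors = N0 · l_3 = 250 × 0.82 = 205 → 205

205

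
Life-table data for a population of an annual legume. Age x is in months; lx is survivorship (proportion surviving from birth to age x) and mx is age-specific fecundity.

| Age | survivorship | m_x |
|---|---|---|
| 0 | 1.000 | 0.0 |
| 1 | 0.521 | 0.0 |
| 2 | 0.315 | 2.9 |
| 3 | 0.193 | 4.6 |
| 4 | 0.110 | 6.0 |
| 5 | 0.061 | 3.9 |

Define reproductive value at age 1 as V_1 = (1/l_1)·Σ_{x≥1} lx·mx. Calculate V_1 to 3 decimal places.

5.181

lx·mx for x ≥ 1: 0, 0.9135, 0.8878, 0.66, 0.2379 → sum = 2.6992
V_1 = 2.6992 / l_1 = 2.6992 / 0.521 = 5.180806… → 5.181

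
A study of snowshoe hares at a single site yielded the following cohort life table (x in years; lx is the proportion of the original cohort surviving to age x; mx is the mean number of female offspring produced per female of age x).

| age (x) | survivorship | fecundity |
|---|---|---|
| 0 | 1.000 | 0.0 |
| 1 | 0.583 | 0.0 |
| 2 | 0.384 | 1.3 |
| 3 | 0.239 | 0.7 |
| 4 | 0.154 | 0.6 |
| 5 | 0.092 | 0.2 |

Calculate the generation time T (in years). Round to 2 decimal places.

lx·mx: 0, 0, 0.4992, 0.1673, 0.0924, 0.0184 → R0 = 0.7773
x·lx·mx: 0, 0, 0.9984, 0.5019, 0.3696, 0.092 → Σ = 1.9619
T = 1.9619 / 0.7773 = 2.523993… → 2.52

2.52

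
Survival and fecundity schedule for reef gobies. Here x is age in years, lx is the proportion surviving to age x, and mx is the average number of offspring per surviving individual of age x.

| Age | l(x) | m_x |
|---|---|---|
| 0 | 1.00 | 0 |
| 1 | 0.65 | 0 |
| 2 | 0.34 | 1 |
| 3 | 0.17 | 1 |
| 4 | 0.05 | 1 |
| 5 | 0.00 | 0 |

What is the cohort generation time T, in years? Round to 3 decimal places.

2.482

lx·mx: 0, 0, 0.34, 0.17, 0.05, 0 → R0 = 0.56
x·lx·mx: 0, 0, 0.68, 0.51, 0.2, 0 → Σ = 1.39
T = 1.39 / 0.56 = 2.482143… → 2.482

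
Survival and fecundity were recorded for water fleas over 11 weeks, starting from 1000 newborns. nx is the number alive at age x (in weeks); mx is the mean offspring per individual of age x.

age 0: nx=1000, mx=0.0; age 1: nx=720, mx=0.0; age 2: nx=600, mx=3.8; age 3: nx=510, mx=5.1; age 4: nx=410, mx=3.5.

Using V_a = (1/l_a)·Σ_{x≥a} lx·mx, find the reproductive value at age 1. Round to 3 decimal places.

8.772

lx = nx/n0 = nx/1000: 1, 0.72, 0.6, 0.51, 0.41
lx·mx for x ≥ 1: 0, 2.28, 2.601, 1.435 → sum = 6.316
V_1 = 6.316 / l_1 = 6.316 / 0.72 = 8.772222… → 8.772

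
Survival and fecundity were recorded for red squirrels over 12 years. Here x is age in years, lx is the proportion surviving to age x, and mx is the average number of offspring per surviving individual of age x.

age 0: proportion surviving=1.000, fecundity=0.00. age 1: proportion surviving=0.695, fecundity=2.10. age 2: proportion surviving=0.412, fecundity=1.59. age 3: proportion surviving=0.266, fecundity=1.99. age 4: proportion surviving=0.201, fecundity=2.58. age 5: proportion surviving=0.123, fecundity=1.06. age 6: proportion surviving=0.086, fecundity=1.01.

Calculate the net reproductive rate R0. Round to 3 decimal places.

3.380

lx·mx by age: 0, 1.4595, 0.65508, 0.52934, 0.51858, 0.13038, 0.08686
R0 = Σ lx·mx = 3.37974 → 3.380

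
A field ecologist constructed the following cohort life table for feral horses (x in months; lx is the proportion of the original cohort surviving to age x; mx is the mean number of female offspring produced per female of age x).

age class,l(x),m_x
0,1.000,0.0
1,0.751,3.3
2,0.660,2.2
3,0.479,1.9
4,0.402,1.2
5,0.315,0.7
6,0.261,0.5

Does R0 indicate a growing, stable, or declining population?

growing

R0 = Σ lx·mx = 0 + 2.4783 + 1.452 + 0.9101 + 0.4824 + 0.2205 + 0.1305 = 5.6738
R0 > 1, so the population is growing.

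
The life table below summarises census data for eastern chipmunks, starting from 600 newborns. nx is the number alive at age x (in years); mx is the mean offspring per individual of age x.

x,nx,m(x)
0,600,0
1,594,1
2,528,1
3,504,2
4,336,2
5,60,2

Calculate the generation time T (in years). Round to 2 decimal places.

2.72

lx = nx/n0 = nx/600: 1, 0.99, 0.88, 0.84, 0.56, 0.1
lx·mx: 0, 0.99, 0.88, 1.68, 1.12, 0.2 → R0 = 4.87
x·lx·mx: 0, 0.99, 1.76, 5.04, 4.48, 1 → Σ = 13.27
T = 13.27 / 4.87 = 2.724846… → 2.72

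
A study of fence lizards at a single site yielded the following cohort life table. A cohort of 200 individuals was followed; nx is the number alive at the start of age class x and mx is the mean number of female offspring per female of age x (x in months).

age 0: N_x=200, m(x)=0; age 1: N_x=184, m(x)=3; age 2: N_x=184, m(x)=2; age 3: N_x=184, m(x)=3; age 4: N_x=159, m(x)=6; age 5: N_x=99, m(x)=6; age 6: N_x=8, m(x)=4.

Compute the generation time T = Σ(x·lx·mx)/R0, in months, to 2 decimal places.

3.25

lx = nx/n0 = nx/200: 1, 0.92, 0.92, 0.92, 0.795, 0.495, 0.04
lx·mx: 0, 2.76, 1.84, 2.76, 4.77, 2.97, 0.16 → R0 = 15.26
x·lx·mx: 0, 2.76, 3.68, 8.28, 19.08, 14.85, 0.96 → Σ = 49.61
T = 49.61 / 15.26 = 3.250983… → 3.25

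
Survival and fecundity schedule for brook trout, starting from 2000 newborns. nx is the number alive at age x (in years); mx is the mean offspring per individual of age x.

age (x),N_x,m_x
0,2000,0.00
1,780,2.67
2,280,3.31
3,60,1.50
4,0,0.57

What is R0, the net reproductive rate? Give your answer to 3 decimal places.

1.550

lx = nx/n0 = nx/2000: 1, 0.39, 0.14, 0.03, 0
lx·mx by age: 0, 1.0413, 0.4634, 0.045, 0
R0 = Σ lx·mx = 1.5497 → 1.550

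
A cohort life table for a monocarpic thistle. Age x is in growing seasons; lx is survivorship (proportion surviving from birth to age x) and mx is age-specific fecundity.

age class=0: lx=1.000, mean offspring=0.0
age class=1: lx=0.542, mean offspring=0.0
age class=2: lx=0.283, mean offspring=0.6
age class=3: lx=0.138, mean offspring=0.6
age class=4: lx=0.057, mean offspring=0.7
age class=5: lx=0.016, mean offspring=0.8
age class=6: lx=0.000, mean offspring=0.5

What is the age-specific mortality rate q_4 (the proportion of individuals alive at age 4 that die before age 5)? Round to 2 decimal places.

0.72

q_4 = (l_4 − l_5) / l_4 = (0.057 − 0.016) / 0.057
     = 0.041 / 0.057 = 0.719298… → 0.72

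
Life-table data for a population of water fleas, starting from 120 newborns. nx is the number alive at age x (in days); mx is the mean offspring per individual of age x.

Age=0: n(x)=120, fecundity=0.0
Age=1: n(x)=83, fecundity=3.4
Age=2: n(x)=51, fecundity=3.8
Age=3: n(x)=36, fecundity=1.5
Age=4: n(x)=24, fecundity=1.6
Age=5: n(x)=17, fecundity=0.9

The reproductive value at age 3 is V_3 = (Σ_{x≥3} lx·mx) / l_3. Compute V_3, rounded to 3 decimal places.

2.992

lx = nx/n0 = nx/120: 1, 0.69167…, 0.425, 0.3, 0.2, 0.14167…
lx·mx for x ≥ 3: 0.45, 0.32, 0.1275… → sum = 0.8975…
V_3 = 0.8975… / l_3 = 0.8975… / 0.3 = 2.991667… → 2.992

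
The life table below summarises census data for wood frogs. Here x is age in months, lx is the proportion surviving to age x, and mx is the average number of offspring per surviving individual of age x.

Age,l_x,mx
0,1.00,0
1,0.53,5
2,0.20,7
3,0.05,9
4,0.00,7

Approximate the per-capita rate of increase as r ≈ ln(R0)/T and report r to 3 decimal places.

0.995

R0 = Σ lx·mx = 0 + 2.65 + 1.4 + 0.45 + 0 = 4.5
Σ x·lx·mx = 6.8; T = 6.8/4.5 = 1.51111…
r ≈ ln(R0)/T = ln(4.5)/1.51111… = 0.99535… → 0.995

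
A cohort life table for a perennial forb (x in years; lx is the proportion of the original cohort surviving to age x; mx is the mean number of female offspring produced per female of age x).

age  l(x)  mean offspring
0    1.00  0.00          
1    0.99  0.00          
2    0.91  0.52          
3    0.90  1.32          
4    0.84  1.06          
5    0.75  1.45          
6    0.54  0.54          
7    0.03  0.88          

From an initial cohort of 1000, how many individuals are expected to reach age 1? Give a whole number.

990

Expected survivors = N0 · l_1 = 1000 × 0.99 = 990 → 990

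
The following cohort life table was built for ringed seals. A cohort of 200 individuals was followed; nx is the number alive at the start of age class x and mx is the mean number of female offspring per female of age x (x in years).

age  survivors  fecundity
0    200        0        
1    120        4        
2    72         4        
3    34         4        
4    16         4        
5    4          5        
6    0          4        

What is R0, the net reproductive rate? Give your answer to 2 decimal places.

4.94

lx = nx/n0 = nx/200: 1, 0.6, 0.36, 0.17, 0.08, 0.02, 0
lx·mx by age: 0, 2.4, 1.44, 0.68, 0.32, 0.1, 0
R0 = Σ lx·mx = 4.94 → 4.94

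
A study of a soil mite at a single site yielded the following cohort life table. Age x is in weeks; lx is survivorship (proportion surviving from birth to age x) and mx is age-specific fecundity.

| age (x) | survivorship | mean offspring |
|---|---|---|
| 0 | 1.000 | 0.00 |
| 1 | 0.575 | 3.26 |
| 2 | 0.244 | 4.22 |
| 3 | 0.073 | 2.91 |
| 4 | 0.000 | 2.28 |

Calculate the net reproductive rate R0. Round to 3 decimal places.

lx·mx by age: 0, 1.8745, 1.02968, 0.21243, 0
R0 = Σ lx·mx = 3.11661 → 3.117

3.117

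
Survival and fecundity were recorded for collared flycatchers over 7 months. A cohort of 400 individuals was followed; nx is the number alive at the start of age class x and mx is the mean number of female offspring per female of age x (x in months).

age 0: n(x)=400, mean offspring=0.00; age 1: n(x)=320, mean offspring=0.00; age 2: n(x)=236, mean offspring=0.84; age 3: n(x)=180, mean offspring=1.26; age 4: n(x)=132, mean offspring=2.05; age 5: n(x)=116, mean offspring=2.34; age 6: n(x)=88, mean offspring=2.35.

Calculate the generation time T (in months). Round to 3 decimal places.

lx = nx/n0 = nx/400: 1, 0.8, 0.59, 0.45, 0.33, 0.29, 0.22
lx·mx: 0, 0, 0.4956, 0.567, 0.6765, 0.6786, 0.517 → R0 = 2.9347
x·lx·mx: 0, 0, 0.9912, 1.701, 2.706, 3.393, 3.102 → Σ = 11.8932
T = 11.8932 / 2.9347 = 4.052612… → 4.053

4.053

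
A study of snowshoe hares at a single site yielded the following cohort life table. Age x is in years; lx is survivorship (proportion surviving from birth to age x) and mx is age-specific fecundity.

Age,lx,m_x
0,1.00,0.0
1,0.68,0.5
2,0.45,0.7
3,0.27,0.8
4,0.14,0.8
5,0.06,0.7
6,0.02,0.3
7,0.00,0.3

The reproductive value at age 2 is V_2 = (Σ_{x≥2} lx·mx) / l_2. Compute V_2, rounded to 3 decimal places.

lx·mx for x ≥ 2: 0.315, 0.216, 0.112, 0.042, 0.006, 0 → sum = 0.691
V_2 = 0.691 / l_2 = 0.691 / 0.45 = 1.535556… → 1.536

1.536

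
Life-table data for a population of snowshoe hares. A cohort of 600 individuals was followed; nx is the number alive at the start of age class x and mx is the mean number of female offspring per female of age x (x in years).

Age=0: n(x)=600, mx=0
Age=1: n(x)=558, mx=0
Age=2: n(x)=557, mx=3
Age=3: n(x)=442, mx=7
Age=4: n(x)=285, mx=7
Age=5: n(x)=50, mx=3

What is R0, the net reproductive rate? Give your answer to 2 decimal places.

lx = nx/n0 = nx/600: 1, 0.93, 0.92833…, 0.73667…, 0.475, 0.08333…
lx·mx by age: 0, 0, 2.785…, 5.156667…, 3.325, 0.25…
R0 = Σ lx·mx = 11.516667… → 11.52

11.52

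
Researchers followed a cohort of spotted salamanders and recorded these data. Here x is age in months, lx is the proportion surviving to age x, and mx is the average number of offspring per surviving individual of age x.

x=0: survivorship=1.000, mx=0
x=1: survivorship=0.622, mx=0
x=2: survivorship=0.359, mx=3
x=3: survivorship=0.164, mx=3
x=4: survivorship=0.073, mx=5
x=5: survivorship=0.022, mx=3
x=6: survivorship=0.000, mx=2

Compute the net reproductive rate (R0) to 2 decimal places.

lx·mx by age: 0, 0, 1.077, 0.492, 0.365, 0.066, 0
R0 = Σ lx·mx = 2 → 2.00

2.00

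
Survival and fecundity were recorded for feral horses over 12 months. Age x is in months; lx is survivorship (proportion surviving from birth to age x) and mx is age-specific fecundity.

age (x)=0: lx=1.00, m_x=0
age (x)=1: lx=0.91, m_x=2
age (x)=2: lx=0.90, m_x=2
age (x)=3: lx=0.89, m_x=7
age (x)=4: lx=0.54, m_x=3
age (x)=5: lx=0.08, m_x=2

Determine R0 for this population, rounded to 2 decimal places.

11.63

lx·mx by age: 0, 1.82, 1.8, 6.23, 1.62, 0.16
R0 = Σ lx·mx = 11.63 → 11.63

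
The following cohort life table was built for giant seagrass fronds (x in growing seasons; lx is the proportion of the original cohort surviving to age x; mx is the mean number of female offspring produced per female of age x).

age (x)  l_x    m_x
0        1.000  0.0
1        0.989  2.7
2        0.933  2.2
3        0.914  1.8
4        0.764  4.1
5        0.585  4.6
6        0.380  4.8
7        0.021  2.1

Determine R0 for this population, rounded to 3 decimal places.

14.060

lx·mx by age: 0, 2.6703, 2.0526, 1.6452, 3.1324, 2.691, 1.824, 0.0441
R0 = Σ lx·mx = 14.0596 → 14.060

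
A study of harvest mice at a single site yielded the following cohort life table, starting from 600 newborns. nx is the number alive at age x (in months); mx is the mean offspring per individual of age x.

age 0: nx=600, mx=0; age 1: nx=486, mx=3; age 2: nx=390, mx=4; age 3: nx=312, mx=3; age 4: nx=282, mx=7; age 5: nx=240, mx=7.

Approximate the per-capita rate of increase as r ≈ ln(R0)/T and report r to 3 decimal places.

0.816

lx = nx/n0 = nx/600: 1, 0.81, 0.65, 0.52, 0.47, 0.4
R0 = Σ lx·mx = 0 + 2.43 + 2.6 + 1.56 + 3.29 + 2.8 = 12.68
Σ x·lx·mx = 39.47; T = 39.47/12.68 = 3.11278…
r ≈ ln(R0)/T = ln(12.68)/3.11278… = 0.816… → 0.816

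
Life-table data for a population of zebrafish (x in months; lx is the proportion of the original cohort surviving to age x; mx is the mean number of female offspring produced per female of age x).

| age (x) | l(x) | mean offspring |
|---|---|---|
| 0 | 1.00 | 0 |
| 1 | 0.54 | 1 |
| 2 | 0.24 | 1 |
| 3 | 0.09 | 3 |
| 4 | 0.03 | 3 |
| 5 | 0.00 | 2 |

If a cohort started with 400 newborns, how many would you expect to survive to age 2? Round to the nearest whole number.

96

Expected survivors = N0 · l_2 = 400 × 0.24 = 96 → 96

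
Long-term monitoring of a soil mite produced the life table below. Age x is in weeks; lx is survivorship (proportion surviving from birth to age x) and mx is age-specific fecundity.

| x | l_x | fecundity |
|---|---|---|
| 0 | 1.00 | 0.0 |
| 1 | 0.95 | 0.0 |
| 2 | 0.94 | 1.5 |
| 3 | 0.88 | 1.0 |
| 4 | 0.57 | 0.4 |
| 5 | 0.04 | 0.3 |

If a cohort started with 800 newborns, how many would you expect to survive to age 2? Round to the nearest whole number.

Expected survivors = N0 · l_2 = 800 × 0.94 = 752 → 752

752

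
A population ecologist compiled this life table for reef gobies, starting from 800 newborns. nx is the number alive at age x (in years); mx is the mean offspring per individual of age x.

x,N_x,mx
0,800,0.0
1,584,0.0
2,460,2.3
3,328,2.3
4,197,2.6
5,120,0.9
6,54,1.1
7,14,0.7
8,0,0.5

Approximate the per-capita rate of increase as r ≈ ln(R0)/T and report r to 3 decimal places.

lx = nx/n0 = nx/800: 1, 0.73, 0.575, 0.41, 0.24625, 0.15, 0.0675, 0.0175, 0
R0 = Σ lx·mx = 0 + 0 + 1.3225 + 0.943 + 0.64025… + 0.135 + 0.07425 + 0.01225 + 0 = 3.12725
Σ x·lx·mx = 9.24125; T = 9.24125/3.12725 = 2.95507…
r ≈ ln(R0)/T = ln(3.12725)/2.95507… = 0.38583… → 0.386

0.386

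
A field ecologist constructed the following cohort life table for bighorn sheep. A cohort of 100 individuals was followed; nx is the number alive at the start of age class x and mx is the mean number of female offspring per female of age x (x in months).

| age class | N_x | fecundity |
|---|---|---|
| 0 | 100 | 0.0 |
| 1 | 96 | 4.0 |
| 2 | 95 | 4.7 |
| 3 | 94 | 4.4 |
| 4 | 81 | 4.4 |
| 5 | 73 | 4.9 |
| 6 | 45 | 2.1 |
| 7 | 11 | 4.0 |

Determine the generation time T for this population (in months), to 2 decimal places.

lx = nx/n0 = nx/100: 1, 0.96, 0.95, 0.94, 0.81, 0.73, 0.45, 0.11
lx·mx: 0, 3.84, 4.465, 4.136, 3.564, 3.577, 0.945, 0.44 → R0 = 20.967
x·lx·mx: 0, 3.84, 8.93, 12.408, 14.256, 17.885, 5.67, 3.08 → Σ = 66.069
T = 66.069 / 20.967 = 3.151095… → 3.15

3.15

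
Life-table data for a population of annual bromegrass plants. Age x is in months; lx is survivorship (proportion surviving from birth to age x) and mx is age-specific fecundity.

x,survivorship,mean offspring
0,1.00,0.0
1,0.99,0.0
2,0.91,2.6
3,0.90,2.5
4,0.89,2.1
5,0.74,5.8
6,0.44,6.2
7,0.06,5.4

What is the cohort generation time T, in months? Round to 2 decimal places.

lx·mx: 0, 0, 2.366, 2.25, 1.869, 4.292, 2.728, 0.324 → R0 = 13.829
x·lx·mx: 0, 0, 4.732, 6.75, 7.476, 21.46, 16.368, 2.268 → Σ = 59.054
T = 59.054 / 13.829 = 4.270302… → 4.27

4.27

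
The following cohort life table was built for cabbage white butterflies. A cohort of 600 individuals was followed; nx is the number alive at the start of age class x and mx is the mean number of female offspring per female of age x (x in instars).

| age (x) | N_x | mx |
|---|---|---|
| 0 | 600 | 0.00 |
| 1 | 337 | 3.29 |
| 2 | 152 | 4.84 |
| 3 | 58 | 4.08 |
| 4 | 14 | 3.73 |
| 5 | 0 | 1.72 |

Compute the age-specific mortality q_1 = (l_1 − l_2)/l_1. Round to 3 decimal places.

lx = nx/n0 = nx/600: 1, 0.56167…, 0.25333…, 0.09667…, 0.02333…, 0
q_1 = (l_1 − l_2) / l_1 = (0.561667… − 0.253333…) / 0.561667…
     = 0.308333… / 0.561667… = 0.548961… → 0.549

0.549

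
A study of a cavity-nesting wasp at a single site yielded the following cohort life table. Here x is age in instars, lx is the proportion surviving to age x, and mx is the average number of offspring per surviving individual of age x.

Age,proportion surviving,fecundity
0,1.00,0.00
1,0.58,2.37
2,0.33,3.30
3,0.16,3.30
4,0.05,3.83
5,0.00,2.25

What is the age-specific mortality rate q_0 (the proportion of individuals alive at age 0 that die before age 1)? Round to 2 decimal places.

0.42

q_0 = (l_0 − l_1) / l_0 = (1 − 0.58) / 1
     = 0.42 / 1 = 0.42 → 0.42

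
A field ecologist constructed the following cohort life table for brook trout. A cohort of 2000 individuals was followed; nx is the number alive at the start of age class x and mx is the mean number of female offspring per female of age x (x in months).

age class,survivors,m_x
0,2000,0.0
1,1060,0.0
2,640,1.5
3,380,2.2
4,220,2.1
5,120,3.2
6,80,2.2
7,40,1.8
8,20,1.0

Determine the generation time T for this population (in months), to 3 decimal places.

lx = nx/n0 = nx/2000: 1, 0.53, 0.32, 0.19, 0.11, 0.06, 0.04, 0.02, 0.01
lx·mx: 0, 0, 0.48, 0.418, 0.231, 0.192, 0.088, 0.036, 0.01 → R0 = 1.455
x·lx·mx: 0, 0, 0.96, 1.254, 0.924, 0.96, 0.528, 0.252, 0.08 → Σ = 4.958
T = 4.958 / 1.455 = 3.40756… → 3.408

3.408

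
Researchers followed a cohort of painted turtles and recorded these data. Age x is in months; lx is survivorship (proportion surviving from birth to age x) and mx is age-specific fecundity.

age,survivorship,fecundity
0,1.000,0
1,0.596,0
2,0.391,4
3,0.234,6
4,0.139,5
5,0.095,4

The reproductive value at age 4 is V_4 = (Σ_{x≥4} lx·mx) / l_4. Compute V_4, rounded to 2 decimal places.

lx·mx for x ≥ 4: 0.695, 0.38 → sum = 1.075
V_4 = 1.075 / l_4 = 1.075 / 0.139 = 7.733813… → 7.73

7.73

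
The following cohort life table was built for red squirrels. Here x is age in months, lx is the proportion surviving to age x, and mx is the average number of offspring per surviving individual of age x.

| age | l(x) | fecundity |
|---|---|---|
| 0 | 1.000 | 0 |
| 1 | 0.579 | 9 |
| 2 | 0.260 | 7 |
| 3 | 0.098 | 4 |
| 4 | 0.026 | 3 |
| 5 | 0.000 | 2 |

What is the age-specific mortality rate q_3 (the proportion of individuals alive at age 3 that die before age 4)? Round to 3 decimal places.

q_3 = (l_3 − l_4) / l_3 = (0.098 − 0.026) / 0.098
     = 0.072 / 0.098 = 0.734694… → 0.735

0.735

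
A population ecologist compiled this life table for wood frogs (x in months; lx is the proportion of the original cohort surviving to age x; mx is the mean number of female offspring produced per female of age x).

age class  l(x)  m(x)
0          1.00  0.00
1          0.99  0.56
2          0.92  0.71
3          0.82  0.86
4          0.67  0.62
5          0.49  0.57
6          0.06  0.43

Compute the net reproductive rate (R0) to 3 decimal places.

lx·mx by age: 0, 0.5544, 0.6532, 0.7052, 0.4154, 0.2793, 0.0258
R0 = Σ lx·mx = 2.6333 → 2.633

2.633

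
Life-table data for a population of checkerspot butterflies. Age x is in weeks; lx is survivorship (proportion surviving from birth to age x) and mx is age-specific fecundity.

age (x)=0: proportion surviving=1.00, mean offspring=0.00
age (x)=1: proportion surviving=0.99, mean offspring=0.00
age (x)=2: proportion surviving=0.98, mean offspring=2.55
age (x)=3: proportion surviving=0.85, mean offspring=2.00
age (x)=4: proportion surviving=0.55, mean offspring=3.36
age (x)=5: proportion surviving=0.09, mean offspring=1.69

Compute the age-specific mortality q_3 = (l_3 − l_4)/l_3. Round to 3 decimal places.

0.353

q_3 = (l_3 − l_4) / l_3 = (0.85 − 0.55) / 0.85
     = 0.3 / 0.85 = 0.352941… → 0.353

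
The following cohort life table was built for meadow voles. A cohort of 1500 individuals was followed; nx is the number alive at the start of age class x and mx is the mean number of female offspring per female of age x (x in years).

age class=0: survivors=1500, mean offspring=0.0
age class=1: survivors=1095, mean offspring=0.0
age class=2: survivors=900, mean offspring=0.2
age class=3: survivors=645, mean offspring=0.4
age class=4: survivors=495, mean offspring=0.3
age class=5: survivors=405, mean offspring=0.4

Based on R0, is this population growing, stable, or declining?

lx = nx/n0 = nx/1500: 1, 0.73, 0.6, 0.43, 0.33, 0.27
R0 = Σ lx·mx = 0 + 0 + 0.12 + 0.172 + 0.099 + 0.108 = 0.499
R0 < 1, so the population is declining.

declining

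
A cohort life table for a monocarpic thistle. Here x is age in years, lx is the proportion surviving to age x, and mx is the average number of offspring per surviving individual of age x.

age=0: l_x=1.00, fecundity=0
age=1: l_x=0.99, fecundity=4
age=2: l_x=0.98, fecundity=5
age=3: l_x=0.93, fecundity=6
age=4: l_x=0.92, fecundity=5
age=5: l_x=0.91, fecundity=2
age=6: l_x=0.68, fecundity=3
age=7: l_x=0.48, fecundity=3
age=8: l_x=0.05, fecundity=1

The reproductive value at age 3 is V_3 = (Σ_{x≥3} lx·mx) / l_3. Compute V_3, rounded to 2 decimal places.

16.70

lx·mx for x ≥ 3: 5.58, 4.6, 1.82, 2.04, 1.44, 0.05 → sum = 15.53
V_3 = 15.53 / l_3 = 15.53 / 0.93 = 16.698925… → 16.70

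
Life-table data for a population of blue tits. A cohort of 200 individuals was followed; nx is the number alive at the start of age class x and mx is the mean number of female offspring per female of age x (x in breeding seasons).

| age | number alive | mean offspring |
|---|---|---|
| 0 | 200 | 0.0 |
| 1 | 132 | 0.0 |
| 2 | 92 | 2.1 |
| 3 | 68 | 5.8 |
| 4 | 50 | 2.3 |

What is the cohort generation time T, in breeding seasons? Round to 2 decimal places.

2.89

lx = nx/n0 = nx/200: 1, 0.66, 0.46, 0.34, 0.25
lx·mx: 0, 0, 0.966, 1.972, 0.575 → R0 = 3.513
x·lx·mx: 0, 0, 1.932, 5.916, 2.3 → Σ = 10.148
T = 10.148 / 3.513 = 2.888699… → 2.89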